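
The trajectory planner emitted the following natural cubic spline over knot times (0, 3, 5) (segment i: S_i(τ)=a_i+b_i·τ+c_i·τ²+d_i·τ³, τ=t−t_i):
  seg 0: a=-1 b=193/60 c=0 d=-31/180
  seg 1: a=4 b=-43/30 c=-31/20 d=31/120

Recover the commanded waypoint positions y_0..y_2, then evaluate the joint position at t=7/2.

y_0 = S_0(0) = a_0 = -1
y_1 = S_1(0) = a_1 = 4
y_2 = S_1(2) = -3
t_q=7/2 is in segment 1 (τ=1/2); S_1(τ)=937/320

y_0=-1 y_1=4 y_2=-3
S(7/2) = 937/320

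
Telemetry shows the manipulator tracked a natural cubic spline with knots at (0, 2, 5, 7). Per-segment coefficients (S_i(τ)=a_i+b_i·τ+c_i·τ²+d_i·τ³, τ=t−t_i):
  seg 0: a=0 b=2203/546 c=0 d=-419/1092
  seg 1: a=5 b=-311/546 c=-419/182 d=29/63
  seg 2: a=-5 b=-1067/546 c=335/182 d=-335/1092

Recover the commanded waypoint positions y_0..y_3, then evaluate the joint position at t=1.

y_0 = S_0(0) = a_0 = 0
y_1 = S_1(0) = a_1 = 5
y_2 = S_2(0) = a_2 = -5
y_3 = S_2(2) = -4
t_q=1 is in segment 0 (τ=1); S_0(τ)=1329/364

y_0=0 y_1=5 y_2=-5 y_3=-4
S(1) = 1329/364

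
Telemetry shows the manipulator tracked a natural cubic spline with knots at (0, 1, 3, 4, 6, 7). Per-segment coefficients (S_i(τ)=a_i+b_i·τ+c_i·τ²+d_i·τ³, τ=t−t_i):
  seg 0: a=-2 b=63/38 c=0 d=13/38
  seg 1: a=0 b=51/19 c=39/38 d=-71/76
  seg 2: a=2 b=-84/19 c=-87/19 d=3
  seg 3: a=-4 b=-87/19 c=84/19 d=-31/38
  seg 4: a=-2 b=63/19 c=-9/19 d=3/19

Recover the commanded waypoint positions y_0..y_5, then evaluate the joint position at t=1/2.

y_0=-2 y_1=0 y_2=2 y_3=-4 y_4=-2 y_5=1
S(1/2) = -343/304

y_0 = S_0(0) = a_0 = -2
y_1 = S_1(0) = a_1 = 0
y_2 = S_2(0) = a_2 = 2
y_3 = S_3(0) = a_3 = -4
y_4 = S_4(0) = a_4 = -2
y_5 = S_4(1) = 1
t_q=1/2 is in segment 0 (τ=1/2); S_0(τ)=-343/304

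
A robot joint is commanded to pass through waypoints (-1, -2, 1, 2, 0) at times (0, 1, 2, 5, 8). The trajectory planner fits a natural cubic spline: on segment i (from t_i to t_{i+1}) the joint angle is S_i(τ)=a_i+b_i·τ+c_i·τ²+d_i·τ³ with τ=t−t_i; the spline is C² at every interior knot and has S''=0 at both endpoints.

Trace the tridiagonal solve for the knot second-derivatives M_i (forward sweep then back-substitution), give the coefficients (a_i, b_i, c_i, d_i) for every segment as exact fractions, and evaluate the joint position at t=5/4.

  seg 0: a=-1 b=-713/336 c=0 d=377/336
  seg 1: a=-2 b=209/168 c=377/112 d=-541/336
  seg 2: a=1 b=151/48 c=-41/28 d=59/336
  seg 3: a=2 b=-151/168 c=13/112 d=-13/1008
S(5/4) = -10779/7168

Δ: Δ0=-1, Δ1=3, Δ2=1/3, Δ3=-2/3
row 1: diag=4, rhs=24; c'=1/4, d'=6
row 2: denom=8−1·1/4=31/4; d'=(-16−1·6)/(31/4)=-88/31
row 3: denom=12−3·12/31=336/31; d'=(-6−3·-88/31)/(336/31)=13/56
back: M3=13/56
back: M2=-88/31−12/31·13/56=-41/14
back: M1=6−1/4·-41/14=377/56
M: M0=0, M1=377/56, M2=-41/14, M3=13/56, M4=0
seg 0: a=-1, c=M0/2=0, d=(M1−M0)/(6·1)=377/336, b=Δ0−h0·(2M0+M1)/6=-713/336
seg 1: a=-2, c=M1/2=377/112, d=(M2−M1)/(6·1)=-541/336, b=Δ1−h1·(2M1+M2)/6=209/168
seg 2: a=1, c=M2/2=-41/28, d=(M3−M2)/(6·3)=59/336, b=Δ2−h2·(2M2+M3)/6=151/48
seg 3: a=2, c=M3/2=13/112, d=(M4−M3)/(6·3)=-13/1008, b=Δ3−h3·(2M3+M4)/6=-151/168
t_q=5/4 → seg 1, τ=1/4; S=-2+209/168·τ+377/112·τ²+-541/336·τ³=-10779/7168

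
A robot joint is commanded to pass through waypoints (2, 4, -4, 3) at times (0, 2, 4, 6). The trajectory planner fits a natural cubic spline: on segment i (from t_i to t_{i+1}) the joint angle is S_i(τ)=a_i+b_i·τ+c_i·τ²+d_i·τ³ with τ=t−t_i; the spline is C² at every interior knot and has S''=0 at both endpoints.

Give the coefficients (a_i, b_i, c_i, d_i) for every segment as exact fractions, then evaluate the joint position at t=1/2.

Δ: Δ0=1, Δ1=-4, Δ2=7/2
row 1: diag=8, rhs=-30; c'=1/4, d'=-15/4
row 2: denom=8−2·1/4=15/2; d'=(45−2·-15/4)/(15/2)=7
back: M2=7
back: M1=-15/4−1/4·7=-11/2
M: M0=0, M1=-11/2, M2=7, M3=0
seg 0: a=2, c=M0/2=0, d=(M1−M0)/(6·2)=-11/24, b=Δ0−h0·(2M0+M1)/6=17/6
seg 1: a=4, c=M1/2=-11/4, d=(M2−M1)/(6·2)=25/24, b=Δ1−h1·(2M1+M2)/6=-8/3
seg 2: a=-4, c=M2/2=7/2, d=(M3−M2)/(6·2)=-7/12, b=Δ2−h2·(2M2+M3)/6=-7/6
t_q=1/2 → seg 0, τ=1/2; S=2+17/6·τ+0·τ²+-11/24·τ³=215/64

  seg 0: a=2 b=17/6 c=0 d=-11/24
  seg 1: a=4 b=-8/3 c=-11/4 d=25/24
  seg 2: a=-4 b=-7/6 c=7/2 d=-7/12
S(1/2) = 215/64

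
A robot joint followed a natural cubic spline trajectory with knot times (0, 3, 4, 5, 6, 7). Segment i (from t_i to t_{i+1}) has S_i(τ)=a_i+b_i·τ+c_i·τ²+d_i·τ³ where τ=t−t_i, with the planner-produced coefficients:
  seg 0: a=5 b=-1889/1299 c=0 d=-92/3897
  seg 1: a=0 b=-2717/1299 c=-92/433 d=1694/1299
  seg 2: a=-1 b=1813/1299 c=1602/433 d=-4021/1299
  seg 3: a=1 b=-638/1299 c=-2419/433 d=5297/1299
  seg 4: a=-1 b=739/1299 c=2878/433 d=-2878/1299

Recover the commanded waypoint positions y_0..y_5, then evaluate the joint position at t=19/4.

y_0 = S_0(0) = a_0 = 5
y_1 = S_1(0) = a_1 = 0
y_2 = S_2(0) = a_2 = -1
y_3 = S_3(0) = a_3 = 1
y_4 = S_4(0) = a_4 = -1
y_5 = S_4(1) = 4
t_q=19/4 is in segment 2 (τ=3/4); S_2(τ)=22779/27712

y_0=5 y_1=0 y_2=-1 y_3=1 y_4=-1 y_5=4
S(19/4) = 22779/27712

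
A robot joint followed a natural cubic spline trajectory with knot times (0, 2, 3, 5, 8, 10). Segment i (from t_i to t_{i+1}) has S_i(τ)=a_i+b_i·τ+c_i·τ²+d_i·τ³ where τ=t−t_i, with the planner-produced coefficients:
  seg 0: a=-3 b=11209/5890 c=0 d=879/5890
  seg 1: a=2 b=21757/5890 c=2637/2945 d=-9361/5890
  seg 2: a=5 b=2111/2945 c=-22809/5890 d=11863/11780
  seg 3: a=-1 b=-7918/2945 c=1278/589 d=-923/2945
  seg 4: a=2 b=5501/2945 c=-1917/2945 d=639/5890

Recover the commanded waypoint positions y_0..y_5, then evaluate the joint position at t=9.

y_0=-3 y_1=2 y_2=5 y_3=-1 y_4=2 y_5=4
S(9) = 19587/5890

y_0 = S_0(0) = a_0 = -3
y_1 = S_1(0) = a_1 = 2
y_2 = S_2(0) = a_2 = 5
y_3 = S_3(0) = a_3 = -1
y_4 = S_4(0) = a_4 = 2
y_5 = S_4(2) = 4
t_q=9 is in segment 4 (τ=1); S_4(τ)=19587/5890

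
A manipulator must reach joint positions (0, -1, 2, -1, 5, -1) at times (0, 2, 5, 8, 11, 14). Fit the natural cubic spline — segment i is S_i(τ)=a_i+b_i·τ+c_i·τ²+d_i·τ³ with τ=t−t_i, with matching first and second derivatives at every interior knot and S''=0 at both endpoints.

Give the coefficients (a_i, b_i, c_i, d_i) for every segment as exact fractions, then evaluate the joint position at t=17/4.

  seg 0: a=0 b=-207/206 c=0 d=13/103
  seg 1: a=-1 b=105/206 c=78/103 d=-367/1854
  seg 2: a=2 b=-30/103 c=-211/206 d=487/1854
  seg 3: a=-1 b=135/206 c=138/103 d=-551/1854
  seg 4: a=5 b=69/103 c=-275/206 d=275/1854
S(17/4) = 22753/13184

Δ: Δ0=-1/2, Δ1=1, Δ2=-1, Δ3=2, Δ4=-2
row 1: diag=10, rhs=9; c'=3/10, d'=9/10
row 2: denom=12−3·3/10=111/10; d'=(-12−3·9/10)/(111/10)=-49/37
row 3: denom=12−3·10/37=414/37; d'=(18−3·-49/37)/(414/37)=271/138
row 4: denom=12−3·37/138=515/46; d'=(-24−3·271/138)/(515/46)=-275/103
back: M4=-275/103
back: M3=271/138−37/138·-275/103=276/103
back: M2=-49/37−10/37·276/103=-211/103
back: M1=9/10−3/10·-211/103=156/103
M: M0=0, M1=156/103, M2=-211/103, M3=276/103, M4=-275/103, M5=0
seg 0: a=0, c=M0/2=0, d=(M1−M0)/(6·2)=13/103, b=Δ0−h0·(2M0+M1)/6=-207/206
seg 1: a=-1, c=M1/2=78/103, d=(M2−M1)/(6·3)=-367/1854, b=Δ1−h1·(2M1+M2)/6=105/206
seg 2: a=2, c=M2/2=-211/206, d=(M3−M2)/(6·3)=487/1854, b=Δ2−h2·(2M2+M3)/6=-30/103
seg 3: a=-1, c=M3/2=138/103, d=(M4−M3)/(6·3)=-551/1854, b=Δ3−h3·(2M3+M4)/6=135/206
seg 4: a=5, c=M4/2=-275/206, d=(M5−M4)/(6·3)=275/1854, b=Δ4−h4·(2M4+M5)/6=69/103
t_q=17/4 → seg 1, τ=9/4; S=-1+105/206·τ+78/103·τ²+-367/1854·τ³=22753/13184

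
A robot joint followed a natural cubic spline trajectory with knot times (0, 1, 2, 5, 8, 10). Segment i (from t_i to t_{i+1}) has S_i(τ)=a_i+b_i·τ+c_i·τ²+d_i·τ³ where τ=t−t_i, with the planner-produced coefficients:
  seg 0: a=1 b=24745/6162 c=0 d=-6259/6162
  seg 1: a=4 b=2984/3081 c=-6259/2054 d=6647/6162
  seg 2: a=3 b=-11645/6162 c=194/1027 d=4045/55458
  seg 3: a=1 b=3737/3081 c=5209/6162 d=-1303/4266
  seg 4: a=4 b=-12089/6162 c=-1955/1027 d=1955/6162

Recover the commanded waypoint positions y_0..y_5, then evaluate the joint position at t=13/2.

y_0=1 y_1=4 y_2=3 y_3=1 y_4=4 y_5=-5
S(13/2) = 60643/16432

y_0 = S_0(0) = a_0 = 1
y_1 = S_1(0) = a_1 = 4
y_2 = S_2(0) = a_2 = 3
y_3 = S_3(0) = a_3 = 1
y_4 = S_4(0) = a_4 = 4
y_5 = S_4(2) = -5
t_q=13/2 is in segment 3 (τ=3/2); S_3(τ)=60643/16432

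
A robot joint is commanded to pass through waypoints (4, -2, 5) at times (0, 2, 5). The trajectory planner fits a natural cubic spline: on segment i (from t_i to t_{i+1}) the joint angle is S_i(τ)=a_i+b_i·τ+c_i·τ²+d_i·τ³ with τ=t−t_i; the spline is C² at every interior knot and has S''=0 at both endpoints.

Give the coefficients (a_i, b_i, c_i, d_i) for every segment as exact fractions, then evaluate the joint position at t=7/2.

Δ: Δ0=-3, Δ1=7/3
row 1: diag=10, rhs=32; c'=3/10, d'=16/5
back: M1=16/5
M: M0=0, M1=16/5, M2=0
seg 0: a=4, c=M0/2=0, d=(M1−M0)/(6·2)=4/15, b=Δ0−h0·(2M0+M1)/6=-61/15
seg 1: a=-2, c=M1/2=8/5, d=(M2−M1)/(6·3)=-8/45, b=Δ1−h1·(2M1+M2)/6=-13/15
t_q=7/2 → seg 1, τ=3/2; S=-2+-13/15·τ+8/5·τ²+-8/45·τ³=-3/10

  seg 0: a=4 b=-61/15 c=0 d=4/15
  seg 1: a=-2 b=-13/15 c=8/5 d=-8/45
S(7/2) = -3/10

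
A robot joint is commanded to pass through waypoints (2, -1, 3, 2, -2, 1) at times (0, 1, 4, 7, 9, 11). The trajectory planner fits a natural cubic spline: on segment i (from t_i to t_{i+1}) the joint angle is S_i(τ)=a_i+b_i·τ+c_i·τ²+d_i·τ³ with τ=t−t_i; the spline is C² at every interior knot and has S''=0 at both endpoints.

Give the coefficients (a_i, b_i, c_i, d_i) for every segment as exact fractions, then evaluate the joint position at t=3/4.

Δ: Δ0=-3, Δ1=4/3, Δ2=-1/3, Δ3=-2, Δ4=3/2
row 1: diag=8, rhs=26; c'=3/8, d'=13/4
row 2: denom=12−3·3/8=87/8; d'=(-10−3·13/4)/(87/8)=-158/87
row 3: denom=10−3·8/29=266/29; d'=(-10−3·-158/87)/(266/29)=-66/133
row 4: denom=8−2·29/133=1006/133; d'=(21−2·-66/133)/(1006/133)=2925/1006
back: M4=2925/1006
back: M3=-66/133−29/133·2925/1006=-1137/1006
back: M2=-158/87−8/29·-1137/1006=-2270/1509
back: M1=13/4−3/8·-2270/1509=3837/1006
M: M0=0, M1=3837/1006, M2=-2270/1509, M3=-1137/1006, M4=2925/1006, M5=0
seg 0: a=2, c=M0/2=0, d=(M1−M0)/(6·1)=1279/2012, b=Δ0−h0·(2M0+M1)/6=-7315/2012
seg 1: a=-1, c=M1/2=3837/2012, d=(M2−M1)/(6·3)=-16051/54324, b=Δ1−h1·(2M1+M2)/6=-1739/1006
seg 2: a=3, c=M2/2=-1135/1509, d=(M3−M2)/(6·3)=1129/54324, b=Δ2−h2·(2M2+M3)/6=3493/2012
seg 3: a=2, c=M3/2=-1137/2012, d=(M4−M3)/(6·2)=677/2012, b=Δ3−h3·(2M3+M4)/6=-2229/1006
seg 4: a=-2, c=M4/2=2925/2012, d=(M5−M4)/(6·2)=-975/4024, b=Δ4−h4·(2M4+M5)/6=-441/1006
t_q=3/4 → seg 0, τ=3/4; S=2+-7315/2012·τ+0·τ²+1279/2012·τ³=-59051/128768

  seg 0: a=2 b=-7315/2012 c=0 d=1279/2012
  seg 1: a=-1 b=-1739/1006 c=3837/2012 d=-16051/54324
  seg 2: a=3 b=3493/2012 c=-1135/1509 d=1129/54324
  seg 3: a=2 b=-2229/1006 c=-1137/2012 d=677/2012
  seg 4: a=-2 b=-441/1006 c=2925/2012 d=-975/4024
S(3/4) = -59051/128768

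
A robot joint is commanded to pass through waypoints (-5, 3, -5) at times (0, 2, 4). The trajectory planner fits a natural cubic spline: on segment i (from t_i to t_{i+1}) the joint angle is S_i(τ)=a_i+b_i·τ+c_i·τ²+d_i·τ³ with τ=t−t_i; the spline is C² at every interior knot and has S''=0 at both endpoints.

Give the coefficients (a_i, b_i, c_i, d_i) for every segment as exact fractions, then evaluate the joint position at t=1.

  seg 0: a=-5 b=6 c=0 d=-1/2
  seg 1: a=3 b=0 c=-3 d=1/2
S(1) = 1/2

Δ: Δ0=4, Δ1=-4
row 1: diag=8, rhs=-48; c'=1/4, d'=-6
back: M1=-6
M: M0=0, M1=-6, M2=0
seg 0: a=-5, c=M0/2=0, d=(M1−M0)/(6·2)=-1/2, b=Δ0−h0·(2M0+M1)/6=6
seg 1: a=3, c=M1/2=-3, d=(M2−M1)/(6·2)=1/2, b=Δ1−h1·(2M1+M2)/6=0
t_q=1 → seg 0, τ=1; S=-5+6·τ+0·τ²+-1/2·τ³=1/2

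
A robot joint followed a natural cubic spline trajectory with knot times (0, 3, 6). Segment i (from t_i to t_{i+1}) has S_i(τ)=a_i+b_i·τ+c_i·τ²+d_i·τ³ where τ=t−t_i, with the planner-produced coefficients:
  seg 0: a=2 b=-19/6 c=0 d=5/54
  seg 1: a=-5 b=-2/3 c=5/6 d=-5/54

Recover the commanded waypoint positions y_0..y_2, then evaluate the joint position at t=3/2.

y_0 = S_0(0) = a_0 = 2
y_1 = S_1(0) = a_1 = -5
y_2 = S_1(3) = -2
t_q=3/2 is in segment 0 (τ=3/2); S_0(τ)=-39/16

y_0=2 y_1=-5 y_2=-2
S(3/2) = -39/16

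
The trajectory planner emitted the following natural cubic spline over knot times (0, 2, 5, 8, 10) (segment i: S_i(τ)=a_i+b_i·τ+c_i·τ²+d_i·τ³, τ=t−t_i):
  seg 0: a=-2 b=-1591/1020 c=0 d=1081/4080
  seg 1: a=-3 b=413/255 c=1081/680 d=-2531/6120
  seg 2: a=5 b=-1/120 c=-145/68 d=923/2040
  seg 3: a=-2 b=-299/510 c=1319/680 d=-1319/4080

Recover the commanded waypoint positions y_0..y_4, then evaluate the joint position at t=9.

y_0=-2 y_1=-3 y_2=5 y_3=-2 y_4=2
S(9) = -1319/1360

y_0 = S_0(0) = a_0 = -2
y_1 = S_1(0) = a_1 = -3
y_2 = S_2(0) = a_2 = 5
y_3 = S_3(0) = a_3 = -2
y_4 = S_3(2) = 2
t_q=9 is in segment 3 (τ=1); S_3(τ)=-1319/1360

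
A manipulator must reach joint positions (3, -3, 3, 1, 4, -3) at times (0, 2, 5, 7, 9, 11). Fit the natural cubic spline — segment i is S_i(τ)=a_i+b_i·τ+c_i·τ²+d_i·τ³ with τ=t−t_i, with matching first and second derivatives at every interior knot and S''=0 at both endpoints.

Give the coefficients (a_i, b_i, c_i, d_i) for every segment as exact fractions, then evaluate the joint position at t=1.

  seg 0: a=3 b=-1127/257 c=0 d=89/257
  seg 1: a=-3 b=-59/257 c=534/257 d=-343/771
  seg 2: a=3 b=58/257 c=-495/257 d=675/1028
  seg 3: a=1 b=103/257 c=1035/514 d=-1505/2056
  seg 4: a=4 b=-169/514 c=-2445/1028 d=815/2056
S(1) = -267/257

Δ: Δ0=-3, Δ1=2, Δ2=-1, Δ3=3/2, Δ4=-7/2
row 1: diag=10, rhs=30; c'=3/10, d'=3
row 2: denom=10−3·3/10=91/10; d'=(-18−3·3)/(91/10)=-270/91
row 3: denom=8−2·20/91=688/91; d'=(15−2·-270/91)/(688/91)=1905/688
row 4: denom=8−2·91/344=1285/172; d'=(-30−2·1905/688)/(1285/172)=-2445/514
back: M4=-2445/514
back: M3=1905/688−91/344·-2445/514=1035/257
back: M2=-270/91−20/91·1035/257=-990/257
back: M1=3−3/10·-990/257=1068/257
M: M0=0, M1=1068/257, M2=-990/257, M3=1035/257, M4=-2445/514, M5=0
seg 0: a=3, c=M0/2=0, d=(M1−M0)/(6·2)=89/257, b=Δ0−h0·(2M0+M1)/6=-1127/257
seg 1: a=-3, c=M1/2=534/257, d=(M2−M1)/(6·3)=-343/771, b=Δ1−h1·(2M1+M2)/6=-59/257
seg 2: a=3, c=M2/2=-495/257, d=(M3−M2)/(6·2)=675/1028, b=Δ2−h2·(2M2+M3)/6=58/257
seg 3: a=1, c=M3/2=1035/514, d=(M4−M3)/(6·2)=-1505/2056, b=Δ3−h3·(2M3+M4)/6=103/257
seg 4: a=4, c=M4/2=-2445/1028, d=(M5−M4)/(6·2)=815/2056, b=Δ4−h4·(2M4+M5)/6=-169/514
t_q=1 → seg 0, τ=1; S=3+-1127/257·τ+0·τ²+89/257·τ³=-267/257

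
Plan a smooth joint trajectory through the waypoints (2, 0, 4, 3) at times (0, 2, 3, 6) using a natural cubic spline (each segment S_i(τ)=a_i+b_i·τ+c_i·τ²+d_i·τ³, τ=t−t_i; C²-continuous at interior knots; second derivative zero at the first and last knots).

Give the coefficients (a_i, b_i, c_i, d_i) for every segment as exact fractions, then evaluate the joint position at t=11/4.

Δ: Δ0=-1, Δ1=4, Δ2=-1/3
row 1: diag=6, rhs=30; c'=1/6, d'=5
row 2: denom=8−1·1/6=47/6; d'=(-26−1·5)/(47/6)=-186/47
back: M2=-186/47
back: M1=5−1/6·-186/47=266/47
M: M0=0, M1=266/47, M2=-186/47, M3=0
seg 0: a=2, c=M0/2=0, d=(M1−M0)/(6·2)=133/282, b=Δ0−h0·(2M0+M1)/6=-407/141
seg 1: a=0, c=M1/2=133/47, d=(M2−M1)/(6·1)=-226/141, b=Δ1−h1·(2M1+M2)/6=391/141
seg 2: a=4, c=M2/2=-93/47, d=(M3−M2)/(6·3)=31/141, b=Δ2−h2·(2M2+M3)/6=511/141
t_q=11/4 → seg 1, τ=3/4; S=0+391/141·τ+133/47·τ²+-226/141·τ³=4505/1504

  seg 0: a=2 b=-407/141 c=0 d=133/282
  seg 1: a=0 b=391/141 c=133/47 d=-226/141
  seg 2: a=4 b=511/141 c=-93/47 d=31/141
S(11/4) = 4505/1504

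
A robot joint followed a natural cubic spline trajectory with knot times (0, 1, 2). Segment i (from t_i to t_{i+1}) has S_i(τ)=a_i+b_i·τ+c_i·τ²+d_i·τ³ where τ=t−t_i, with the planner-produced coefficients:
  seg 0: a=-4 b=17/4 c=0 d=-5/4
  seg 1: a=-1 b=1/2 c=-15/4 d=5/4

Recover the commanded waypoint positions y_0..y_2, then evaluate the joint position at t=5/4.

y_0=-4 y_1=-1 y_2=-3
S(5/4) = -279/256

y_0 = S_0(0) = a_0 = -4
y_1 = S_1(0) = a_1 = -1
y_2 = S_1(1) = -3
t_q=5/4 is in segment 1 (τ=1/4); S_1(τ)=-279/256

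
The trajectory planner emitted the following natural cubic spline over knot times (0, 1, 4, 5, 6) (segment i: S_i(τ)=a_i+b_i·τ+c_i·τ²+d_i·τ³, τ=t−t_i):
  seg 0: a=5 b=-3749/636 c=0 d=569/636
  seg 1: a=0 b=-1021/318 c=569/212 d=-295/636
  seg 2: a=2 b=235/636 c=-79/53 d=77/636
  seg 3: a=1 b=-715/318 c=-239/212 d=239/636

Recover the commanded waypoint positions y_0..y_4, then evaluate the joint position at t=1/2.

y_0=5 y_1=0 y_2=2 y_3=1 y_4=-2
S(1/2) = 3671/1696

y_0 = S_0(0) = a_0 = 5
y_1 = S_1(0) = a_1 = 0
y_2 = S_2(0) = a_2 = 2
y_3 = S_3(0) = a_3 = 1
y_4 = S_3(1) = -2
t_q=1/2 is in segment 0 (τ=1/2); S_0(τ)=3671/1696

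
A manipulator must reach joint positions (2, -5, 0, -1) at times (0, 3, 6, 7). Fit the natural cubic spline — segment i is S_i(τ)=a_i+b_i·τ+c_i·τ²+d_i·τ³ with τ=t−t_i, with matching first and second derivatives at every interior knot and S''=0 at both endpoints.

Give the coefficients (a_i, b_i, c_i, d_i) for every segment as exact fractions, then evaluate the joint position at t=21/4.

  seg 0: a=2 b=-323/87 c=0 d=40/261
  seg 1: a=-5 b=37/87 c=40/29 d=-28/87
  seg 2: a=0 b=1/87 c=-44/29 d=44/87
S(21/4) = -337/464

Δ: Δ0=-7/3, Δ1=5/3, Δ2=-1
row 1: diag=12, rhs=24; c'=1/4, d'=2
row 2: denom=8−3·1/4=29/4; d'=(-16−3·2)/(29/4)=-88/29
back: M2=-88/29
back: M1=2−1/4·-88/29=80/29
M: M0=0, M1=80/29, M2=-88/29, M3=0
seg 0: a=2, c=M0/2=0, d=(M1−M0)/(6·3)=40/261, b=Δ0−h0·(2M0+M1)/6=-323/87
seg 1: a=-5, c=M1/2=40/29, d=(M2−M1)/(6·3)=-28/87, b=Δ1−h1·(2M1+M2)/6=37/87
seg 2: a=0, c=M2/2=-44/29, d=(M3−M2)/(6·1)=44/87, b=Δ2−h2·(2M2+M3)/6=1/87
t_q=21/4 → seg 1, τ=9/4; S=-5+37/87·τ+40/29·τ²+-28/87·τ³=-337/464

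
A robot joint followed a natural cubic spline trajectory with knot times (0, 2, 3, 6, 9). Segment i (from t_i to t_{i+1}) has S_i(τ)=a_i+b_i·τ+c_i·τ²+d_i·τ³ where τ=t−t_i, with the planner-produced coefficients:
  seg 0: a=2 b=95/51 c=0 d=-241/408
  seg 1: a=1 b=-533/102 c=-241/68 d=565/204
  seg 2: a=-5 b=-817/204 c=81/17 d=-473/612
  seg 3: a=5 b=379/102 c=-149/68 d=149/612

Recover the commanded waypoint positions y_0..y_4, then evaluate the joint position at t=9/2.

y_0 = S_0(0) = a_0 = 2
y_1 = S_1(0) = a_1 = 1
y_2 = S_2(0) = a_2 = -5
y_3 = S_3(0) = a_3 = 5
y_4 = S_3(3) = 3
t_q=9/2 is in segment 2 (τ=3/2); S_2(τ)=-1575/544

y_0=2 y_1=1 y_2=-5 y_3=5 y_4=3
S(9/2) = -1575/544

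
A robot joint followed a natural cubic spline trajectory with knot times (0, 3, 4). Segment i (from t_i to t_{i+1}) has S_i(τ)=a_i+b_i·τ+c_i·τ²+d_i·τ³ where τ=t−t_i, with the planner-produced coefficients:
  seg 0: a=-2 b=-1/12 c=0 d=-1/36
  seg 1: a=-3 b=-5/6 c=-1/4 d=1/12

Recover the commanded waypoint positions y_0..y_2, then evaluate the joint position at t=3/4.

y_0=-2 y_1=-3 y_2=-4
S(3/4) = -531/256

y_0 = S_0(0) = a_0 = -2
y_1 = S_1(0) = a_1 = -3
y_2 = S_1(1) = -4
t_q=3/4 is in segment 0 (τ=3/4); S_0(τ)=-531/256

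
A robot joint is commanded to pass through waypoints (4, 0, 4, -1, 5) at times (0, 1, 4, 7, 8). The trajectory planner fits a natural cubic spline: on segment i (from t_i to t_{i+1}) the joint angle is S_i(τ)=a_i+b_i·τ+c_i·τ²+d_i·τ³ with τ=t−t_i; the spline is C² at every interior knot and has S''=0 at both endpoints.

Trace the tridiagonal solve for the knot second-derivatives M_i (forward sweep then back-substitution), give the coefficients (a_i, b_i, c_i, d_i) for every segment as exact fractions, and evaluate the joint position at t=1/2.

  seg 0: a=4 b=-3101/624 c=0 d=605/624
  seg 1: a=0 b=-643/312 c=605/208 d=-1109/1872
  seg 2: a=4 b=-29/48 c=-63/26 d=1291/1872
  seg 3: a=-1 b=1085/312 c=787/208 d=-787/624
S(1/2) = 2723/1664

Δ: Δ0=-4, Δ1=4/3, Δ2=-5/3, Δ3=6
row 1: diag=8, rhs=32; c'=3/8, d'=4
row 2: denom=12−3·3/8=87/8; d'=(-18−3·4)/(87/8)=-80/29
row 3: denom=8−3·8/29=208/29; d'=(46−3·-80/29)/(208/29)=787/104
back: M3=787/104
back: M2=-80/29−8/29·787/104=-63/13
back: M1=4−3/8·-63/13=605/104
M: M0=0, M1=605/104, M2=-63/13, M3=787/104, M4=0
seg 0: a=4, c=M0/2=0, d=(M1−M0)/(6·1)=605/624, b=Δ0−h0·(2M0+M1)/6=-3101/624
seg 1: a=0, c=M1/2=605/208, d=(M2−M1)/(6·3)=-1109/1872, b=Δ1−h1·(2M1+M2)/6=-643/312
seg 2: a=4, c=M2/2=-63/26, d=(M3−M2)/(6·3)=1291/1872, b=Δ2−h2·(2M2+M3)/6=-29/48
seg 3: a=-1, c=M3/2=787/208, d=(M4−M3)/(6·1)=-787/624, b=Δ3−h3·(2M3+M4)/6=1085/312
t_q=1/2 → seg 0, τ=1/2; S=4+-3101/624·τ+0·τ²+605/624·τ³=2723/1664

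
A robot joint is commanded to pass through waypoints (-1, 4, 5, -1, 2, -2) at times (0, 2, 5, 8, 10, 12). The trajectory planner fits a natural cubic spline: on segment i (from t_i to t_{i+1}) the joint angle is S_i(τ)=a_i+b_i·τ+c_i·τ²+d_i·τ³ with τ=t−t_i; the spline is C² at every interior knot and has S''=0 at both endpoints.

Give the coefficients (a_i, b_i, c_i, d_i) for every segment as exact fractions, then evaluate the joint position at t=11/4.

  seg 0: a=-1 b=5309/1929 c=0 d=-973/15432
  seg 1: a=4 b=7699/3858 c=-973/2572 d=-4069/69444
  seg 2: a=5 b=-14323/7716 c=-1747/1929 d=19855/69444
  seg 3: a=-1 b=1657/3858 c=4289/2572 d=-8737/15432
  seg 4: a=2 b=590/1929 c=-1112/643 d=556/1929
S(11/4) = 865703/164608

Δ: Δ0=5/2, Δ1=1/3, Δ2=-2, Δ3=3/2, Δ4=-2
row 1: diag=10, rhs=-13; c'=3/10, d'=-13/10
row 2: denom=12−3·3/10=111/10; d'=(-14−3·-13/10)/(111/10)=-101/111
row 3: denom=10−3·10/37=340/37; d'=(21−3·-101/111)/(340/37)=439/170
row 4: denom=8−2·37/170=643/85; d'=(-21−2·439/170)/(643/85)=-2224/643
back: M4=-2224/643
back: M3=439/170−37/170·-2224/643=4289/1286
back: M2=-101/111−10/37·4289/1286=-3494/1929
back: M1=-13/10−3/10·-3494/1929=-973/1286
M: M0=0, M1=-973/1286, M2=-3494/1929, M3=4289/1286, M4=-2224/643, M5=0
seg 0: a=-1, c=M0/2=0, d=(M1−M0)/(6·2)=-973/15432, b=Δ0−h0·(2M0+M1)/6=5309/1929
seg 1: a=4, c=M1/2=-973/2572, d=(M2−M1)/(6·3)=-4069/69444, b=Δ1−h1·(2M1+M2)/6=7699/3858
seg 2: a=5, c=M2/2=-1747/1929, d=(M3−M2)/(6·3)=19855/69444, b=Δ2−h2·(2M2+M3)/6=-14323/7716
seg 3: a=-1, c=M3/2=4289/2572, d=(M4−M3)/(6·2)=-8737/15432, b=Δ3−h3·(2M3+M4)/6=1657/3858
seg 4: a=2, c=M4/2=-1112/643, d=(M5−M4)/(6·2)=556/1929, b=Δ4−h4·(2M4+M5)/6=590/1929
t_q=11/4 → seg 1, τ=3/4; S=4+7699/3858·τ+-973/2572·τ²+-4069/69444·τ³=865703/164608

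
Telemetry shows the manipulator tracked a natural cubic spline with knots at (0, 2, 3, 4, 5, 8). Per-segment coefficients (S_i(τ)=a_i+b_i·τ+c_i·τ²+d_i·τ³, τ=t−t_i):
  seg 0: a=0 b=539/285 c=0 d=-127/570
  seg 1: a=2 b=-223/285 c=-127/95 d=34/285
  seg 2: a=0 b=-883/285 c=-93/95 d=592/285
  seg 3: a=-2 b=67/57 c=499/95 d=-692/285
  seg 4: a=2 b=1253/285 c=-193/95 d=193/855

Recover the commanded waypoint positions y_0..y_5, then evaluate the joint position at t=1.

y_0=0 y_1=2 y_2=0 y_3=-2 y_4=2 y_5=3
S(1) = 317/190

y_0 = S_0(0) = a_0 = 0
y_1 = S_1(0) = a_1 = 2
y_2 = S_2(0) = a_2 = 0
y_3 = S_3(0) = a_3 = -2
y_4 = S_4(0) = a_4 = 2
y_5 = S_4(3) = 3
t_q=1 is in segment 0 (τ=1); S_0(τ)=317/190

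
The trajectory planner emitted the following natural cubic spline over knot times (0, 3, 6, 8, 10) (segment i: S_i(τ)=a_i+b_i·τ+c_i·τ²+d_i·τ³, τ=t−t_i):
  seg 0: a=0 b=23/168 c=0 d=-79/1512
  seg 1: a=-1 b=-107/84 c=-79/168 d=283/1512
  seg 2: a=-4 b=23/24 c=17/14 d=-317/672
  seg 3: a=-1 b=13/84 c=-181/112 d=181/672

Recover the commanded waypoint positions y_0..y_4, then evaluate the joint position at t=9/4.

y_0 = S_0(0) = a_0 = 0
y_1 = S_1(0) = a_1 = -1
y_2 = S_2(0) = a_2 = -4
y_3 = S_3(0) = a_3 = -1
y_4 = S_3(2) = -5
t_q=9/4 is in segment 0 (τ=9/4); S_0(τ)=-147/512

y_0=0 y_1=-1 y_2=-4 y_3=-1 y_4=-5
S(9/4) = -147/512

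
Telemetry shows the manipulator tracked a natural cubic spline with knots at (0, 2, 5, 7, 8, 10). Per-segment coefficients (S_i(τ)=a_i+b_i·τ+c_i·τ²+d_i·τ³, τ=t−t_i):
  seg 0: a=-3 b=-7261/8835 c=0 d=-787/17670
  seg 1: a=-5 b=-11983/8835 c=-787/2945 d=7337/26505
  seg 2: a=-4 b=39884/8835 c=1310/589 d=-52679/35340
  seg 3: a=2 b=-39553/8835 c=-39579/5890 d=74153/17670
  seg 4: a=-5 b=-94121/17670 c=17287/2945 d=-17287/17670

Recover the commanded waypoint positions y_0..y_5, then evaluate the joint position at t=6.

y_0 = S_0(0) = a_0 = -3
y_1 = S_1(0) = a_1 = -5
y_2 = S_2(0) = a_2 = -4
y_3 = S_3(0) = a_3 = 2
y_4 = S_4(0) = a_4 = -5
y_5 = S_4(2) = 0
t_q=6 is in segment 2 (τ=1); S_2(τ)=14699/11780

y_0=-3 y_1=-5 y_2=-4 y_3=2 y_4=-5 y_5=0
S(6) = 14699/11780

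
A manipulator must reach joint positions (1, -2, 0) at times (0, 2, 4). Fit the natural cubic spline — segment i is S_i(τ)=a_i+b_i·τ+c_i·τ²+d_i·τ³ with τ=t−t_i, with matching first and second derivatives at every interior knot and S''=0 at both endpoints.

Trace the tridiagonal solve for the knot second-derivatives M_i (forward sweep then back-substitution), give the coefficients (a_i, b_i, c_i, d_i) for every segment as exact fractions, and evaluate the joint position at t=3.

  seg 0: a=1 b=-17/8 c=0 d=5/32
  seg 1: a=-2 b=-1/4 c=15/16 d=-5/32
S(3) = -47/32

Δ: Δ0=-3/2, Δ1=1
row 1: diag=8, rhs=15; c'=1/4, d'=15/8
back: M1=15/8
M: M0=0, M1=15/8, M2=0
seg 0: a=1, c=M0/2=0, d=(M1−M0)/(6·2)=5/32, b=Δ0−h0·(2M0+M1)/6=-17/8
seg 1: a=-2, c=M1/2=15/16, d=(M2−M1)/(6·2)=-5/32, b=Δ1−h1·(2M1+M2)/6=-1/4
t_q=3 → seg 1, τ=1; S=-2+-1/4·τ+15/16·τ²+-5/32·τ³=-47/32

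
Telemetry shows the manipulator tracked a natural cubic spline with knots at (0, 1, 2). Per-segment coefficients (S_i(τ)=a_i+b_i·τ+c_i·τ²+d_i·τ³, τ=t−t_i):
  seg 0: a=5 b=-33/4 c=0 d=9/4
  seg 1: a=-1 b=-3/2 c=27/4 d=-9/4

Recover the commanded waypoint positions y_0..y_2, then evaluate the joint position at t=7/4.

y_0=5 y_1=-1 y_2=2
S(7/4) = 185/256

y_0 = S_0(0) = a_0 = 5
y_1 = S_1(0) = a_1 = -1
y_2 = S_1(1) = 2
t_q=7/4 is in segment 1 (τ=3/4); S_1(τ)=185/256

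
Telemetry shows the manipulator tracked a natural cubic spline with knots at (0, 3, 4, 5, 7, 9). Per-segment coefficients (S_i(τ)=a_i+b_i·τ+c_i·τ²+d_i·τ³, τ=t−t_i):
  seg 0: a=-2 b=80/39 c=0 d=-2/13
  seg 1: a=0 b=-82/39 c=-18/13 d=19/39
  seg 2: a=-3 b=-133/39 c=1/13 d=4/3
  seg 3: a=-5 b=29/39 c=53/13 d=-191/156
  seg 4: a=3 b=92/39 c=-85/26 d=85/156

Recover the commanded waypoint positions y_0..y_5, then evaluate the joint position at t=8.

y_0 = S_0(0) = a_0 = -2
y_1 = S_1(0) = a_1 = 0
y_2 = S_2(0) = a_2 = -3
y_3 = S_3(0) = a_3 = -5
y_4 = S_4(0) = a_4 = 3
y_5 = S_4(2) = -1
t_q=8 is in segment 4 (τ=1); S_4(τ)=137/52

y_0=-2 y_1=0 y_2=-3 y_3=-5 y_4=3 y_5=-1
S(8) = 137/52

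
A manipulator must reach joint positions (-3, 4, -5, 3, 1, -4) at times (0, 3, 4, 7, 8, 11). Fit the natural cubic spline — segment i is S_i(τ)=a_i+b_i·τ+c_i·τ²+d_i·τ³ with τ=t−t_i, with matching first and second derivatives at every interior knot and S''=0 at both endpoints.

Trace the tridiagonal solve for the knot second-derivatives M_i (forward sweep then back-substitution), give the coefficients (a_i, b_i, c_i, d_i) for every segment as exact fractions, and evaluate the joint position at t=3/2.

  seg 0: a=-3 b=8383/1131 c=0 d=-5744/10179
  seg 1: a=4 b=-8849/1131 c=-5744/1131 d=4414/1131
  seg 2: a=-5 b=-2365/377 c=7498/1131 d=-427/351
  seg 3: a=3 b=248/377 c=-4885/1131 d=1879/1131
  seg 4: a=1 b=-3389/1131 c=752/1131 d=-752/10179
S(3/2) = 4685/754

Δ: Δ0=7/3, Δ1=-9, Δ2=8/3, Δ3=-2, Δ4=-5/3
row 1: diag=8, rhs=-68; c'=1/8, d'=-17/2
row 2: denom=8−1·1/8=63/8; d'=(70−1·-17/2)/(63/8)=628/63
row 3: denom=8−3·8/21=48/7; d'=(-28−3·628/63)/(48/7)=-76/9
row 4: denom=8−1·7/48=377/48; d'=(2−1·-76/9)/(377/48)=1504/1131
back: M4=1504/1131
back: M3=-76/9−7/48·1504/1131=-9770/1131
back: M2=628/63−8/21·-9770/1131=14996/1131
back: M1=-17/2−1/8·14996/1131=-11488/1131
M: M0=0, M1=-11488/1131, M2=14996/1131, M3=-9770/1131, M4=1504/1131, M5=0
seg 0: a=-3, c=M0/2=0, d=(M1−M0)/(6·3)=-5744/10179, b=Δ0−h0·(2M0+M1)/6=8383/1131
seg 1: a=4, c=M1/2=-5744/1131, d=(M2−M1)/(6·1)=4414/1131, b=Δ1−h1·(2M1+M2)/6=-8849/1131
seg 2: a=-5, c=M2/2=7498/1131, d=(M3−M2)/(6·3)=-427/351, b=Δ2−h2·(2M2+M3)/6=-2365/377
seg 3: a=3, c=M3/2=-4885/1131, d=(M4−M3)/(6·1)=1879/1131, b=Δ3−h3·(2M3+M4)/6=248/377
seg 4: a=1, c=M4/2=752/1131, d=(M5−M4)/(6·3)=-752/10179, b=Δ4−h4·(2M4+M5)/6=-3389/1131
t_q=3/2 → seg 0, τ=3/2; S=-3+8383/1131·τ+0·τ²+-5744/10179·τ³=4685/754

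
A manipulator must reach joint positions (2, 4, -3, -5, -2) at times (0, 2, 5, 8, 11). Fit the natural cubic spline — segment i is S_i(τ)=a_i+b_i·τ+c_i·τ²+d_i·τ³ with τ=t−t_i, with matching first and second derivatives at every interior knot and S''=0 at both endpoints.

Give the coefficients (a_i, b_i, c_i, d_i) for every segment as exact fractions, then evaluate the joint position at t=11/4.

  seg 0: a=2 b=124/69 c=0 d=-55/276
  seg 1: a=4 b=-41/69 c=-55/46 d=85/414
  seg 2: a=-3 b=-307/138 c=15/23 d=-55/1242
  seg 3: a=-5 b=34/69 c=35/138 d=-35/1242
S(11/4) = 8739/2944

Δ: Δ0=1, Δ1=-7/3, Δ2=-2/3, Δ3=1
row 1: diag=10, rhs=-20; c'=3/10, d'=-2
row 2: denom=12−3·3/10=111/10; d'=(10−3·-2)/(111/10)=160/111
row 3: denom=12−3·10/37=414/37; d'=(10−3·160/111)/(414/37)=35/69
back: M3=35/69
back: M2=160/111−10/37·35/69=30/23
back: M1=-2−3/10·30/23=-55/23
M: M0=0, M1=-55/23, M2=30/23, M3=35/69, M4=0
seg 0: a=2, c=M0/2=0, d=(M1−M0)/(6·2)=-55/276, b=Δ0−h0·(2M0+M1)/6=124/69
seg 1: a=4, c=M1/2=-55/46, d=(M2−M1)/(6·3)=85/414, b=Δ1−h1·(2M1+M2)/6=-41/69
seg 2: a=-3, c=M2/2=15/23, d=(M3−M2)/(6·3)=-55/1242, b=Δ2−h2·(2M2+M3)/6=-307/138
seg 3: a=-5, c=M3/2=35/138, d=(M4−M3)/(6·3)=-35/1242, b=Δ3−h3·(2M3+M4)/6=34/69
t_q=11/4 → seg 1, τ=3/4; S=4+-41/69·τ+-55/46·τ²+85/414·τ³=8739/2944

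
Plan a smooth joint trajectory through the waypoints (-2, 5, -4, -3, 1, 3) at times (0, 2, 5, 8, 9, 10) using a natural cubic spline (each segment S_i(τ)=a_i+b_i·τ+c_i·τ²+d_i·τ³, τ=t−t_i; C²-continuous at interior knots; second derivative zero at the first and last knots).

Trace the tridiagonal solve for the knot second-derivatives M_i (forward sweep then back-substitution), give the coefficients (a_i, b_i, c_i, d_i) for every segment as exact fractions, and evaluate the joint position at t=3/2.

  seg 0: a=-2 b=30943/6162 c=0 d=-1172/3081
  seg 1: a=5 b=2815/6162 c=-2344/1027 d=1607/4266
  seg 2: a=-4 b=-9448/3081 c=6827/6162 d=469/55458
  seg 3: a=-3 b=23473/6162 c=1216/1027 d=-6121/6162
  seg 4: a=1 b=9851/3081 c=-3689/2054 d=3689/6162
S(3/2) = 17453/4108

Δ: Δ0=7/2, Δ1=-3, Δ2=1/3, Δ3=4, Δ4=2
row 1: diag=10, rhs=-39; c'=3/10, d'=-39/10
row 2: denom=12−3·3/10=111/10; d'=(20−3·-39/10)/(111/10)=317/111
row 3: denom=8−3·10/37=266/37; d'=(22−3·317/111)/(266/37)=71/38
row 4: denom=4−1·37/266=1027/266; d'=(-12−1·71/38)/(1027/266)=-3689/1027
back: M4=-3689/1027
back: M3=71/38−37/266·-3689/1027=2432/1027
back: M2=317/111−10/37·2432/1027=6827/3081
back: M1=-39/10−3/10·6827/3081=-4688/1027
M: M0=0, M1=-4688/1027, M2=6827/3081, M3=2432/1027, M4=-3689/1027, M5=0
seg 0: a=-2, c=M0/2=0, d=(M1−M0)/(6·2)=-1172/3081, b=Δ0−h0·(2M0+M1)/6=30943/6162
seg 1: a=5, c=M1/2=-2344/1027, d=(M2−M1)/(6·3)=1607/4266, b=Δ1−h1·(2M1+M2)/6=2815/6162
seg 2: a=-4, c=M2/2=6827/6162, d=(M3−M2)/(6·3)=469/55458, b=Δ2−h2·(2M2+M3)/6=-9448/3081
seg 3: a=-3, c=M3/2=1216/1027, d=(M4−M3)/(6·1)=-6121/6162, b=Δ3−h3·(2M3+M4)/6=23473/6162
seg 4: a=1, c=M4/2=-3689/2054, d=(M5−M4)/(6·1)=3689/6162, b=Δ4−h4·(2M4+M5)/6=9851/3081
t_q=3/2 → seg 0, τ=3/2; S=-2+30943/6162·τ+0·τ²+-1172/3081·τ³=17453/4108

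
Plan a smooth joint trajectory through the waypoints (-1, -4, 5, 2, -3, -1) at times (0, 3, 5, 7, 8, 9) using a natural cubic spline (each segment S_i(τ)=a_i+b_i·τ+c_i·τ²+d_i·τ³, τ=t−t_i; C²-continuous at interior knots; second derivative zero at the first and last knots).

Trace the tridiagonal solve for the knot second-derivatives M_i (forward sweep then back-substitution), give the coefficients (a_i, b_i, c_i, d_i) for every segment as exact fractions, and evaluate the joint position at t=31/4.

  seg 0: a=-1 b=-1234/397 c=0 d=93/397
  seg 1: a=-4 b=1277/397 c=837/397 d=-2329/3176
  seg 2: a=5 b=2263/794 c=-3639/1588 d=185/3176
  seg 3: a=2 b=-2230/397 c=-771/397 d=1016/397
  seg 4: a=-3 b=-724/397 c=2277/397 d=-759/397
S(31/4) = -14137/6352

Δ: Δ0=-1, Δ1=9/2, Δ2=-3/2, Δ3=-5, Δ4=2
row 1: diag=10, rhs=33; c'=1/5, d'=33/10
row 2: denom=8−2·1/5=38/5; d'=(-36−2·33/10)/(38/5)=-213/38
row 3: denom=6−2·5/19=104/19; d'=(-21−2·-213/38)/(104/19)=-93/52
row 4: denom=4−1·19/104=397/104; d'=(42−1·-93/52)/(397/104)=4554/397
back: M4=4554/397
back: M3=-93/52−19/104·4554/397=-1542/397
back: M2=-213/38−5/19·-1542/397=-3639/794
back: M1=33/10−1/5·-3639/794=1674/397
M: M0=0, M1=1674/397, M2=-3639/794, M3=-1542/397, M4=4554/397, M5=0
seg 0: a=-1, c=M0/2=0, d=(M1−M0)/(6·3)=93/397, b=Δ0−h0·(2M0+M1)/6=-1234/397
seg 1: a=-4, c=M1/2=837/397, d=(M2−M1)/(6·2)=-2329/3176, b=Δ1−h1·(2M1+M2)/6=1277/397
seg 2: a=5, c=M2/2=-3639/1588, d=(M3−M2)/(6·2)=185/3176, b=Δ2−h2·(2M2+M3)/6=2263/794
seg 3: a=2, c=M3/2=-771/397, d=(M4−M3)/(6·1)=1016/397, b=Δ3−h3·(2M3+M4)/6=-2230/397
seg 4: a=-3, c=M4/2=2277/397, d=(M5−M4)/(6·1)=-759/397, b=Δ4−h4·(2M4+M5)/6=-724/397
t_q=31/4 → seg 3, τ=3/4; S=2+-2230/397·τ+-771/397·τ²+1016/397·τ³=-14137/6352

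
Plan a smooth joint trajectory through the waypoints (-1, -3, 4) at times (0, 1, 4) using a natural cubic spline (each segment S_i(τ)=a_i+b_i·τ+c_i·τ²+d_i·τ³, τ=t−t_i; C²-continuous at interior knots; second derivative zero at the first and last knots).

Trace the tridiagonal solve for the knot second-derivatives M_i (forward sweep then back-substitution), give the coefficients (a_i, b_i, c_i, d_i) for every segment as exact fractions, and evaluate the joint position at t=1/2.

Δ: Δ0=-2, Δ1=7/3
row 1: diag=8, rhs=26; c'=3/8, d'=13/4
back: M1=13/4
M: M0=0, M1=13/4, M2=0
seg 0: a=-1, c=M0/2=0, d=(M1−M0)/(6·1)=13/24, b=Δ0−h0·(2M0+M1)/6=-61/24
seg 1: a=-3, c=M1/2=13/8, d=(M2−M1)/(6·3)=-13/72, b=Δ1−h1·(2M1+M2)/6=-11/12
t_q=1/2 → seg 0, τ=1/2; S=-1+-61/24·τ+0·τ²+13/24·τ³=-141/64

  seg 0: a=-1 b=-61/24 c=0 d=13/24
  seg 1: a=-3 b=-11/12 c=13/8 d=-13/72
S(1/2) = -141/64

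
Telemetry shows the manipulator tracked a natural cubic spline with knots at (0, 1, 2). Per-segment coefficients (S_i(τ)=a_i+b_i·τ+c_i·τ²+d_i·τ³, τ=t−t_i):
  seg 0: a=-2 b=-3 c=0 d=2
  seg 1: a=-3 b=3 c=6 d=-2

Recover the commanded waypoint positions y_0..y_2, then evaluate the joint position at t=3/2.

y_0=-2 y_1=-3 y_2=4
S(3/2) = -1/4

y_0 = S_0(0) = a_0 = -2
y_1 = S_1(0) = a_1 = -3
y_2 = S_1(1) = 4
t_q=3/2 is in segment 1 (τ=1/2); S_1(τ)=-1/4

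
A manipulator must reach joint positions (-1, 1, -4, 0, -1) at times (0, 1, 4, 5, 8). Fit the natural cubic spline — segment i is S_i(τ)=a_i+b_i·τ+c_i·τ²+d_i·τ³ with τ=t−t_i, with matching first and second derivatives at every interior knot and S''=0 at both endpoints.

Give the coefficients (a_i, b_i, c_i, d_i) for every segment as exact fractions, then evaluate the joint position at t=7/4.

Δ: Δ0=2, Δ1=-5/3, Δ2=4, Δ3=-1/3
row 1: diag=8, rhs=-22; c'=3/8, d'=-11/4
row 2: denom=8−3·3/8=55/8; d'=(34−3·-11/4)/(55/8)=338/55
row 3: denom=8−1·8/55=432/55; d'=(-26−1·338/55)/(432/55)=-221/54
back: M3=-221/54
back: M2=338/55−8/55·-221/54=182/27
back: M1=-11/4−3/8·182/27=-95/18
M: M0=0, M1=-95/18, M2=182/27, M3=-221/54, M4=0
seg 0: a=-1, c=M0/2=0, d=(M1−M0)/(6·1)=-95/108, b=Δ0−h0·(2M0+M1)/6=311/108
seg 1: a=1, c=M1/2=-95/36, d=(M2−M1)/(6·3)=649/972, b=Δ1−h1·(2M1+M2)/6=13/54
seg 2: a=-4, c=M2/2=91/27, d=(M3−M2)/(6·1)=-65/36, b=Δ2−h2·(2M2+M3)/6=263/108
seg 3: a=0, c=M3/2=-221/108, d=(M4−M3)/(6·3)=221/972, b=Δ3−h3·(2M3+M4)/6=203/54
t_q=7/4 → seg 1, τ=3/4; S=1+13/54·τ+-95/36·τ²+649/972·τ³=-17/768

  seg 0: a=-1 b=311/108 c=0 d=-95/108
  seg 1: a=1 b=13/54 c=-95/36 d=649/972
  seg 2: a=-4 b=263/108 c=91/27 d=-65/36
  seg 3: a=0 b=203/54 c=-221/108 d=221/972
S(7/4) = -17/768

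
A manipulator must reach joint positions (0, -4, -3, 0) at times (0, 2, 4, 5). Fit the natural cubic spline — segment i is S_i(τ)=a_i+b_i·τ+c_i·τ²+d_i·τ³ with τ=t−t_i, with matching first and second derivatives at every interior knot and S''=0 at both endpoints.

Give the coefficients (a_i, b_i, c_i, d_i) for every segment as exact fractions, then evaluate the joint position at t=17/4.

Δ: Δ0=-2, Δ1=1/2, Δ2=3
row 1: diag=8, rhs=15; c'=1/4, d'=15/8
row 2: denom=6−2·1/4=11/2; d'=(15−2·15/8)/(11/2)=45/22
back: M2=45/22
back: M1=15/8−1/4·45/22=15/11
M: M0=0, M1=15/11, M2=45/22, M3=0
seg 0: a=0, c=M0/2=0, d=(M1−M0)/(6·2)=5/44, b=Δ0−h0·(2M0+M1)/6=-27/11
seg 1: a=-4, c=M1/2=15/22, d=(M2−M1)/(6·2)=5/88, b=Δ1−h1·(2M1+M2)/6=-12/11
seg 2: a=-3, c=M2/2=45/44, d=(M3−M2)/(6·1)=-15/44, b=Δ2−h2·(2M2+M3)/6=51/22
t_q=17/4 → seg 2, τ=1/4; S=-3+51/22·τ+45/44·τ²+-15/44·τ³=-6651/2816

  seg 0: a=0 b=-27/11 c=0 d=5/44
  seg 1: a=-4 b=-12/11 c=15/22 d=5/88
  seg 2: a=-3 b=51/22 c=45/44 d=-15/44
S(17/4) = -6651/2816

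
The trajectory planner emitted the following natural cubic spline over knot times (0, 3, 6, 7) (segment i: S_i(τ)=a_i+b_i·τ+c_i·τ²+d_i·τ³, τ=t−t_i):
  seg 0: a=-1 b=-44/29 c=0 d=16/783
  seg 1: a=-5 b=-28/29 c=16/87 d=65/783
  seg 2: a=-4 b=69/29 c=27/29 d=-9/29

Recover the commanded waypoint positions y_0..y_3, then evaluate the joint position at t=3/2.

y_0=-1 y_1=-5 y_2=-4 y_3=-1
S(3/2) = -93/29

y_0 = S_0(0) = a_0 = -1
y_1 = S_1(0) = a_1 = -5
y_2 = S_2(0) = a_2 = -4
y_3 = S_2(1) = -1
t_q=3/2 is in segment 0 (τ=3/2); S_0(τ)=-93/29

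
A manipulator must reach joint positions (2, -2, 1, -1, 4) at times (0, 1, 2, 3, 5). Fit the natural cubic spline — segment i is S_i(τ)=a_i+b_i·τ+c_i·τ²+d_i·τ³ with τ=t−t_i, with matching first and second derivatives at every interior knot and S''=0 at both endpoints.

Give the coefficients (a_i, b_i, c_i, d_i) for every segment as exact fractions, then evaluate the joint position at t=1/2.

Δ: Δ0=-4, Δ1=3, Δ2=-2, Δ3=5/2
row 1: diag=4, rhs=42; c'=1/4, d'=21/2
row 2: denom=4−1·1/4=15/4; d'=(-30−1·21/2)/(15/4)=-54/5
row 3: denom=6−1·4/15=86/15; d'=(27−1·-54/5)/(86/15)=567/86
back: M3=567/86
back: M2=-54/5−4/15·567/86=-540/43
back: M1=21/2−1/4·-540/43=1173/86
M: M0=0, M1=1173/86, M2=-540/43, M3=567/86, M4=0
seg 0: a=2, c=M0/2=0, d=(M1−M0)/(6·1)=391/172, b=Δ0−h0·(2M0+M1)/6=-1079/172
seg 1: a=-2, c=M1/2=1173/172, d=(M2−M1)/(6·1)=-751/172, b=Δ1−h1·(2M1+M2)/6=47/86
seg 2: a=1, c=M2/2=-270/43, d=(M3−M2)/(6·1)=549/172, b=Δ2−h2·(2M2+M3)/6=187/172
seg 3: a=-1, c=M3/2=567/172, d=(M4−M3)/(6·2)=-189/344, b=Δ3−h3·(2M3+M4)/6=-163/86
t_q=1/2 → seg 0, τ=1/2; S=2+-1079/172·τ+0·τ²+391/172·τ³=-1173/1376

  seg 0: a=2 b=-1079/172 c=0 d=391/172
  seg 1: a=-2 b=47/86 c=1173/172 d=-751/172
  seg 2: a=1 b=187/172 c=-270/43 d=549/172
  seg 3: a=-1 b=-163/86 c=567/172 d=-189/344
S(1/2) = -1173/1376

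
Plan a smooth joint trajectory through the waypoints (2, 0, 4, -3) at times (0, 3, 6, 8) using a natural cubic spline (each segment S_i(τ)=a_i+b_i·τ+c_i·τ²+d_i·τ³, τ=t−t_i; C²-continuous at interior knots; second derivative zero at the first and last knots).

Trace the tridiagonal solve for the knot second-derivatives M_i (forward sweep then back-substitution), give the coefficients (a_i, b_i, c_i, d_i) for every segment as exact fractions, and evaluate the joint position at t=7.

Δ: Δ0=-2/3, Δ1=4/3, Δ2=-7/2
row 1: diag=12, rhs=12; c'=1/4, d'=1
row 2: denom=10−3·1/4=37/4; d'=(-29−3·1)/(37/4)=-128/37
back: M2=-128/37
back: M1=1−1/4·-128/37=69/37
M: M0=0, M1=69/37, M2=-128/37, M3=0
seg 0: a=2, c=M0/2=0, d=(M1−M0)/(6·3)=23/222, b=Δ0−h0·(2M0+M1)/6=-355/222
seg 1: a=0, c=M1/2=69/74, d=(M2−M1)/(6·3)=-197/666, b=Δ1−h1·(2M1+M2)/6=133/111
seg 2: a=4, c=M2/2=-64/37, d=(M3−M2)/(6·2)=32/111, b=Δ2−h2·(2M2+M3)/6=-265/222
t_q=7 → seg 2, τ=1; S=4+-265/222·τ+-64/37·τ²+32/111·τ³=101/74

  seg 0: a=2 b=-355/222 c=0 d=23/222
  seg 1: a=0 b=133/111 c=69/74 d=-197/666
  seg 2: a=4 b=-265/222 c=-64/37 d=32/111
S(7) = 101/74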